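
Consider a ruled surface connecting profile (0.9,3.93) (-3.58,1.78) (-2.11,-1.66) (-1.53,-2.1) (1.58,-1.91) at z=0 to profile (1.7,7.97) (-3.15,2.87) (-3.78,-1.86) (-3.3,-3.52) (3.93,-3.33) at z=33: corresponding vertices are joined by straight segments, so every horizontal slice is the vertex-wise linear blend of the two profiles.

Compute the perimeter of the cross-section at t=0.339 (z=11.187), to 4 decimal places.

Perimeter at t=0.339: 22.8392

Cross-section at t=0.339: each vertex is (1-t)·p0[i] + t·p1[i].
  v1: (1-0.339)·(0.9,3.93) + 0.339·(1.7,7.97) = (1.1712,5.2996)
  v2: (1-0.339)·(-3.58,1.78) + 0.339·(-3.15,2.87) = (-3.4342,2.1495)
  v3: (1-0.339)·(-2.11,-1.66) + 0.339·(-3.78,-1.86) = (-2.6761,-1.7278)
  v4: (1-0.339)·(-1.53,-2.1) + 0.339·(-3.3,-3.52) = (-2.1300,-2.5814)
  v5: (1-0.339)·(1.58,-1.91) + 0.339·(3.93,-3.33) = (2.3767,-2.3914)
Perimeter = Σ |v_{i+1} − v_i|:
  edge 1→2: √(-4.6054² + -3.1501²) = 5.5797 (running 5.5797)
  edge 2→3: √(0.7581² + -3.8773²) = 3.9507 (running 9.5304)
  edge 3→4: √(0.5461² + -0.8536²) = 1.0133 (running 10.5437)
  edge 4→5: √(4.5067² + 0.1900²) = 4.5107 (running 15.0544)
  edge 5→1: √(-1.2054² + 7.6909²) = 7.7848 (running 22.8392)
Perimeter = 22.8392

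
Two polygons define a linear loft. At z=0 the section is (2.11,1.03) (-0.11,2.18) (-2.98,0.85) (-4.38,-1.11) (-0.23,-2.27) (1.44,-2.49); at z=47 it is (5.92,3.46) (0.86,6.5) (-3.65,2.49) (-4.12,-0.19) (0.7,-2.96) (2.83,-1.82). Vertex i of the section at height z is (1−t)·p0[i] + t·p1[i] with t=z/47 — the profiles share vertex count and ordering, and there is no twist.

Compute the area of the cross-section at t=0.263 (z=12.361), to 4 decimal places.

Cross-section at t=0.263: each vertex is (1-t)·p0[i] + t·p1[i].
  v1: (1-0.263)·(2.11,1.03) + 0.263·(5.92,3.46) = (3.1120,1.6691)
  v2: (1-0.263)·(-0.11,2.18) + 0.263·(0.86,6.5) = (0.1451,3.3162)
  v3: (1-0.263)·(-2.98,0.85) + 0.263·(-3.65,2.49) = (-3.1562,1.2813)
  v4: (1-0.263)·(-4.38,-1.11) + 0.263·(-4.12,-0.19) = (-4.3116,-0.8680)
  v5: (1-0.263)·(-0.23,-2.27) + 0.263·(0.7,-2.96) = (0.0146,-2.4515)
  v6: (1-0.263)·(1.44,-2.49) + 0.263·(2.83,-1.82) = (1.8056,-2.3138)
Shoelace sum Σ(x_i·y_{i+1} − x_{i+1}·y_i):
  i=1: 3.1120·3.3162 − 0.1451·1.6691 = +10.0778 (running +10.0778)
  i=2: 0.1451·1.2813 − -3.1562·3.3162 = +10.6524 (running +20.7302)
  i=3: -3.1562·-0.8680 − -4.3116·1.2813 = +8.2643 (running +28.9945)
  i=4: -4.3116·-2.4515 − 0.0146·-0.8680 = +10.5825 (running +39.5770)
  i=5: 0.0146·-2.3138 − 1.8056·-2.4515 = +4.3925 (running +43.9695)
  i=6: 1.8056·1.6691 − 3.1120·-2.3138 = +10.2142 (running +54.1838)
Area = |Σ|/2 = |54.1838|/2 = 27.0919

Area at t=0.263: 27.0919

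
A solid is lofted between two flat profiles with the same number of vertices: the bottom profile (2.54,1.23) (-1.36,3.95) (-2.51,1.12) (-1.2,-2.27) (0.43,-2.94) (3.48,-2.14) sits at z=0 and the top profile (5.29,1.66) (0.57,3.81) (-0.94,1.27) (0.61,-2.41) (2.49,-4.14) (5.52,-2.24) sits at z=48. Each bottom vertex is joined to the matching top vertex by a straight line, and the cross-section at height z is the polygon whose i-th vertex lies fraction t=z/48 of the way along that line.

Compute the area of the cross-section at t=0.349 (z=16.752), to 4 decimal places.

Area at t=0.349: 28.1085

Cross-section at t=0.349: each vertex is (1-t)·p0[i] + t·p1[i].
  v1: (1-0.349)·(2.54,1.23) + 0.349·(5.29,1.66) = (3.4997,1.3801)
  v2: (1-0.349)·(-1.36,3.95) + 0.349·(0.57,3.81) = (-0.6864,3.9011)
  v3: (1-0.349)·(-2.51,1.12) + 0.349·(-0.94,1.27) = (-1.9621,1.1724)
  v4: (1-0.349)·(-1.2,-2.27) + 0.349·(0.61,-2.41) = (-0.5683,-2.3189)
  v5: (1-0.349)·(0.43,-2.94) + 0.349·(2.49,-4.14) = (1.1489,-3.3588)
  v6: (1-0.349)·(3.48,-2.14) + 0.349·(5.52,-2.24) = (4.1920,-2.1749)
Shoelace sum Σ(x_i·y_{i+1} − x_{i+1}·y_i):
  i=1: 3.4997·3.9011 − -0.6864·1.3801 = +14.6003 (running +14.6003)
  i=2: -0.6864·1.1724 − -1.9621·3.9011 = +6.8496 (running +21.4499)
  i=3: -1.9621·-2.3189 − -0.5683·1.1724 = +5.2160 (running +26.6659)
  i=4: -0.5683·-3.3588 − 1.1489·-2.3189 = +4.5731 (running +31.2390)
  i=5: 1.1489·-2.1749 − 4.1920·-3.3588 = +11.5811 (running +42.8201)
  i=6: 4.1920·1.3801 − 3.4997·-2.1749 = +13.3968 (running +56.2169)
Area = |Σ|/2 = |56.2169|/2 = 28.1085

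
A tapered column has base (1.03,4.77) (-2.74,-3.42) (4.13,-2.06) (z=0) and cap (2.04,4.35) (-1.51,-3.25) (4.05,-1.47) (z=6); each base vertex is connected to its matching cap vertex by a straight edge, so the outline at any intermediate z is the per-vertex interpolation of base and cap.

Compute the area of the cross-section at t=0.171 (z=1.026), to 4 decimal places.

Cross-section at t=0.171: each vertex is (1-t)·p0[i] + t·p1[i].
  v1: (1-0.171)·(1.03,4.77) + 0.171·(2.04,4.35) = (1.2027,4.6982)
  v2: (1-0.171)·(-2.74,-3.42) + 0.171·(-1.51,-3.25) = (-2.5297,-3.3909)
  v3: (1-0.171)·(4.13,-2.06) + 0.171·(4.05,-1.47) = (4.1163,-1.9591)
Shoelace sum Σ(x_i·y_{i+1} − x_{i+1}·y_i):
  i=1: 1.2027·-3.3909 − -2.5297·4.6982 = +7.8065 (running +7.8065)
  i=2: -2.5297·-1.9591 − 4.1163·-3.3909 = +18.9141 (running +26.7206)
  i=3: 4.1163·4.6982 − 1.2027·-1.9591 = +21.6955 (running +48.4160)
Area = |Σ|/2 = |48.4160|/2 = 24.2080

Area at t=0.171: 24.2080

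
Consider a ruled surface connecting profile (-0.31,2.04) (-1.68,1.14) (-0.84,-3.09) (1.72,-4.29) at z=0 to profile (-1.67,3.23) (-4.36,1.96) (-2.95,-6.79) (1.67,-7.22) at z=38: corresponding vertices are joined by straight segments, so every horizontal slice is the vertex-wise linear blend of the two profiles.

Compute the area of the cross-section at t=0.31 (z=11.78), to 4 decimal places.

Cross-section at t=0.31: each vertex is (1-t)·p0[i] + t·p1[i].
  v1: (1-0.31)·(-0.31,2.04) + 0.31·(-1.67,3.23) = (-0.7316,2.4089)
  v2: (1-0.31)·(-1.68,1.14) + 0.31·(-4.36,1.96) = (-2.5108,1.3942)
  v3: (1-0.31)·(-0.84,-3.09) + 0.31·(-2.95,-6.79) = (-1.4941,-4.2370)
  v4: (1-0.31)·(1.72,-4.29) + 0.31·(1.67,-7.22) = (1.7045,-5.1983)
Shoelace sum Σ(x_i·y_{i+1} − x_{i+1}·y_i):
  i=1: -0.7316·1.3942 − -2.5108·2.4089 = +5.0283 (running +5.0283)
  i=2: -2.5108·-4.2370 − -1.4941·1.3942 = +12.7213 (running +17.7496)
  i=3: -1.4941·-5.1983 − 1.7045·-4.2370 = +14.9887 (running +32.7383)
  i=4: 1.7045·2.4089 − -0.7316·-5.1983 = +0.3029 (running +33.0412)
Area = |Σ|/2 = |33.0412|/2 = 16.5206

Area at t=0.31: 16.5206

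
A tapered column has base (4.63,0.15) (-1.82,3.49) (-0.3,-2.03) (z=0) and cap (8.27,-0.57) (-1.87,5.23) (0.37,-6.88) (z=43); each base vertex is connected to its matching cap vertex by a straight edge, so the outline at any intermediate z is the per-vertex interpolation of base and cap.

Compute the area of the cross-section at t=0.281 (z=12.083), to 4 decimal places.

Area at t=0.281: 24.1243

Cross-section at t=0.281: each vertex is (1-t)·p0[i] + t·p1[i].
  v1: (1-0.281)·(4.63,0.15) + 0.281·(8.27,-0.57) = (5.6528,-0.0523)
  v2: (1-0.281)·(-1.82,3.49) + 0.281·(-1.87,5.23) = (-1.8341,3.9789)
  v3: (1-0.281)·(-0.3,-2.03) + 0.281·(0.37,-6.88) = (-0.1117,-3.3929)
Shoelace sum Σ(x_i·y_{i+1} − x_{i+1}·y_i):
  i=1: 5.6528·3.9789 − -1.8341·-0.0523 = +22.3964 (running +22.3964)
  i=2: -1.8341·-3.3929 − -0.1117·3.9789 = +6.6672 (running +29.0636)
  i=3: -0.1117·-0.0523 − 5.6528·-3.3929 = +19.1851 (running +48.2487)
Area = |Σ|/2 = |48.2487|/2 = 24.1243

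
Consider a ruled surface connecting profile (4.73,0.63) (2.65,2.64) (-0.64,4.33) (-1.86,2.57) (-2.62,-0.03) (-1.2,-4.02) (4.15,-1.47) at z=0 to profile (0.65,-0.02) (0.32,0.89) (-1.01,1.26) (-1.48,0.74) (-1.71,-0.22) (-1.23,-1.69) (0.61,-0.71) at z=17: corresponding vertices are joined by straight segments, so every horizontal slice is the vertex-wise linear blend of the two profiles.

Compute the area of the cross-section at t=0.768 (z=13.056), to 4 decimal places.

Area at t=0.768: 9.6650

Cross-section at t=0.768: each vertex is (1-t)·p0[i] + t·p1[i].
  v1: (1-0.768)·(4.73,0.63) + 0.768·(0.65,-0.02) = (1.5966,0.1308)
  v2: (1-0.768)·(2.65,2.64) + 0.768·(0.32,0.89) = (0.8606,1.2960)
  v3: (1-0.768)·(-0.64,4.33) + 0.768·(-1.01,1.26) = (-0.9242,1.9722)
  v4: (1-0.768)·(-1.86,2.57) + 0.768·(-1.48,0.74) = (-1.5682,1.1646)
  v5: (1-0.768)·(-2.62,-0.03) + 0.768·(-1.71,-0.22) = (-1.9211,-0.1759)
  v6: (1-0.768)·(-1.2,-4.02) + 0.768·(-1.23,-1.69) = (-1.2230,-2.2306)
  v7: (1-0.768)·(4.15,-1.47) + 0.768·(0.61,-0.71) = (1.4313,-0.8863)
Shoelace sum Σ(x_i·y_{i+1} − x_{i+1}·y_i):
  i=1: 1.5966·1.2960 − 0.8606·0.1308 = +1.9566 (running +1.9566)
  i=2: 0.8606·1.9722 − -0.9242·1.2960 = +2.8949 (running +4.8515)
  i=3: -0.9242·1.1646 − -1.5682·1.9722 = +2.0165 (running +6.8681)
  i=4: -1.5682·-0.1759 − -1.9211·1.1646 = +2.5131 (running +9.3812)
  i=5: -1.9211·-2.2306 − -1.2230·-0.1759 = +4.0700 (running +13.4512)
  i=6: -1.2230·-0.8863 − 1.4313·-2.2306 = +4.2766 (running +17.7278)
  i=7: 1.4313·0.1308 − 1.5966·-0.8863 = +1.6023 (running +19.3301)
Area = |Σ|/2 = |19.3301|/2 = 9.6650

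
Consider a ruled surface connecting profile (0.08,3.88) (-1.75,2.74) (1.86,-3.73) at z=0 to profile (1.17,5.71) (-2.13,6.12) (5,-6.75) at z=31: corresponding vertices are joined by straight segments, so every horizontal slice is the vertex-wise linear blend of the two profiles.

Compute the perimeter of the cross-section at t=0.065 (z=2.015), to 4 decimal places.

Cross-section at t=0.065: each vertex is (1-t)·p0[i] + t·p1[i].
  v1: (1-0.065)·(0.08,3.88) + 0.065·(1.17,5.71) = (0.1508,3.9990)
  v2: (1-0.065)·(-1.75,2.74) + 0.065·(-2.13,6.12) = (-1.7747,2.9597)
  v3: (1-0.065)·(1.86,-3.73) + 0.065·(5,-6.75) = (2.0641,-3.9263)
Perimeter = Σ |v_{i+1} − v_i|:
  edge 1→2: √(-1.9255² + -1.0392²) = 2.1881 (running 2.1881)
  edge 2→3: √(3.8388² + -6.8860²) = 7.8837 (running 10.0718)
  edge 3→1: √(-1.9133² + 7.9253²) = 8.1529 (running 18.2248)
Perimeter = 18.2248

Perimeter at t=0.065: 18.2248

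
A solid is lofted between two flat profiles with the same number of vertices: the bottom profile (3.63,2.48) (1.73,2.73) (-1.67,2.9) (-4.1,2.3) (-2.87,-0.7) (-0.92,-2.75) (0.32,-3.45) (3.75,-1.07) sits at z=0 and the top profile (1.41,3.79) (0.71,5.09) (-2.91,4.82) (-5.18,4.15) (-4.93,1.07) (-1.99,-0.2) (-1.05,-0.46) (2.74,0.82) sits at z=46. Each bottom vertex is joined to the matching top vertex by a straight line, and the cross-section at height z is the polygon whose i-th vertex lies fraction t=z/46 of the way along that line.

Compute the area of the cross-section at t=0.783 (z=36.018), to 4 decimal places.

Area at t=0.783: 32.7063

Cross-section at t=0.783: each vertex is (1-t)·p0[i] + t·p1[i].
  v1: (1-0.783)·(3.63,2.48) + 0.783·(1.41,3.79) = (1.8917,3.5057)
  v2: (1-0.783)·(1.73,2.73) + 0.783·(0.71,5.09) = (0.9313,4.5779)
  v3: (1-0.783)·(-1.67,2.9) + 0.783·(-2.91,4.82) = (-2.6409,4.4034)
  v4: (1-0.783)·(-4.1,2.3) + 0.783·(-5.18,4.15) = (-4.9456,3.7486)
  v5: (1-0.783)·(-2.87,-0.7) + 0.783·(-4.93,1.07) = (-4.4830,0.6859)
  v6: (1-0.783)·(-0.92,-2.75) + 0.783·(-1.99,-0.2) = (-1.7578,-0.7533)
  v7: (1-0.783)·(0.32,-3.45) + 0.783·(-1.05,-0.46) = (-0.7527,-1.1088)
  v8: (1-0.783)·(3.75,-1.07) + 0.783·(2.74,0.82) = (2.9592,0.4099)
Shoelace sum Σ(x_i·y_{i+1} − x_{i+1}·y_i):
  i=1: 1.8917·4.5779 − 0.9313·3.5057 = +5.3951 (running +5.3951)
  i=2: 0.9313·4.4034 − -2.6409·4.5779 = +16.1908 (running +21.5860)
  i=3: -2.6409·3.7486 − -4.9456·4.4034 = +11.8778 (running +33.4638)
  i=4: -4.9456·0.6859 − -4.4830·3.7486 = +13.4124 (running +46.8762)
  i=5: -4.4830·-0.7533 − -1.7578·0.6859 = +4.5830 (running +51.4591)
  i=6: -1.7578·-1.1088 − -0.7527·-0.7533 = +1.3821 (running +52.8412)
  i=7: -0.7527·0.4099 − 2.9592·-1.1088 = +2.9727 (running +55.8139)
  i=8: 2.9592·3.5057 − 1.8917·0.4099 = +9.5987 (running +65.4126)
Area = |Σ|/2 = |65.4126|/2 = 32.7063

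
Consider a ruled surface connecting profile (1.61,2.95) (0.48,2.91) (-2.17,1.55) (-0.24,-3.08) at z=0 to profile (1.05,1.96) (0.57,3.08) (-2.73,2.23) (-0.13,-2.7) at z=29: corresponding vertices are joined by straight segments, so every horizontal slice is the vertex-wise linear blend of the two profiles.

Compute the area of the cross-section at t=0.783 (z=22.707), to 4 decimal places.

Area at t=0.783: 10.9778

Cross-section at t=0.783: each vertex is (1-t)·p0[i] + t·p1[i].
  v1: (1-0.783)·(1.61,2.95) + 0.783·(1.05,1.96) = (1.1715,2.1748)
  v2: (1-0.783)·(0.48,2.91) + 0.783·(0.57,3.08) = (0.5505,3.0431)
  v3: (1-0.783)·(-2.17,1.55) + 0.783·(-2.73,2.23) = (-2.6085,2.0824)
  v4: (1-0.783)·(-0.24,-3.08) + 0.783·(-0.13,-2.7) = (-0.1539,-2.7825)
Shoelace sum Σ(x_i·y_{i+1} − x_{i+1}·y_i):
  i=1: 1.1715·3.0431 − 0.5505·2.1748 = +2.3679 (running +2.3679)
  i=2: 0.5505·2.0824 − -2.6085·3.0431 = +9.0842 (running +11.4521)
  i=3: -2.6085·-2.7825 − -0.1539·2.0824 = +7.5784 (running +19.0305)
  i=4: -0.1539·2.1748 − 1.1715·-2.7825 = +2.9251 (running +21.9556)
Area = |Σ|/2 = |21.9556|/2 = 10.9778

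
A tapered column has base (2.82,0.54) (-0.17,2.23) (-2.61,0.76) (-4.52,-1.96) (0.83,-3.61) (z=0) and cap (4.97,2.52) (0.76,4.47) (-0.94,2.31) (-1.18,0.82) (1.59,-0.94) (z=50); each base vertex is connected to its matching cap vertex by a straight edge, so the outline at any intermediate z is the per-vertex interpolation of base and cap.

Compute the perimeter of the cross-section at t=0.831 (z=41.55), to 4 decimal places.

Perimeter at t=0.831: 17.3617

Cross-section at t=0.831: each vertex is (1-t)·p0[i] + t·p1[i].
  v1: (1-0.831)·(2.82,0.54) + 0.831·(4.97,2.52) = (4.6067,2.1854)
  v2: (1-0.831)·(-0.17,2.23) + 0.831·(0.76,4.47) = (0.6028,4.0914)
  v3: (1-0.831)·(-2.61,0.76) + 0.831·(-0.94,2.31) = (-1.2222,2.0480)
  v4: (1-0.831)·(-4.52,-1.96) + 0.831·(-1.18,0.82) = (-1.7445,0.3502)
  v5: (1-0.831)·(0.83,-3.61) + 0.831·(1.59,-0.94) = (1.4616,-1.3912)
Perimeter = Σ |v_{i+1} − v_i|:
  edge 1→2: √(-4.0038² + 1.9061²) = 4.4344 (running 4.4344)
  edge 2→3: √(-1.8251² + -2.0434²) = 2.7398 (running 7.1741)
  edge 3→4: √(-0.5222² + -1.6979²) = 1.7764 (running 8.9505)
  edge 4→5: √(3.2060² + -1.7414²) = 3.6484 (running 12.5989)
  edge 5→1: √(3.1451² + 3.5766²) = 4.7627 (running 17.3617)
Perimeter = 17.3617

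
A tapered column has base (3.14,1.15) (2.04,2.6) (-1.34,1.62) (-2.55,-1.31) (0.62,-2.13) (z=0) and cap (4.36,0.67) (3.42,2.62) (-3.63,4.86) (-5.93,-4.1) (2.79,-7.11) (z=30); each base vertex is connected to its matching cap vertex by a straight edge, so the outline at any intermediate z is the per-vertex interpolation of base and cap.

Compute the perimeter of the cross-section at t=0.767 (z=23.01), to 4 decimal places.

Cross-section at t=0.767: each vertex is (1-t)·p0[i] + t·p1[i].
  v1: (1-0.767)·(3.14,1.15) + 0.767·(4.36,0.67) = (4.0757,0.7818)
  v2: (1-0.767)·(2.04,2.6) + 0.767·(3.42,2.62) = (3.0985,2.6153)
  v3: (1-0.767)·(-1.34,1.62) + 0.767·(-3.63,4.86) = (-3.0964,4.1051)
  v4: (1-0.767)·(-2.55,-1.31) + 0.767·(-5.93,-4.1) = (-5.1425,-3.4499)
  v5: (1-0.767)·(0.62,-2.13) + 0.767·(2.79,-7.11) = (2.2844,-5.9497)
Perimeter = Σ |v_{i+1} − v_i|:
  edge 1→2: √(-0.9773² + 1.8335²) = 2.0777 (running 2.0777)
  edge 2→3: √(-6.1949² + 1.4897²) = 6.3715 (running 8.4492)
  edge 3→4: √(-2.0460² + -7.5550²) = 7.8272 (running 16.2763)
  edge 4→5: √(7.4268² + -2.4997²) = 7.8362 (running 24.1126)
  edge 5→1: √(1.7913² + 6.7315²) = 6.9658 (running 31.0784)
Perimeter = 31.0784

Perimeter at t=0.767: 31.0784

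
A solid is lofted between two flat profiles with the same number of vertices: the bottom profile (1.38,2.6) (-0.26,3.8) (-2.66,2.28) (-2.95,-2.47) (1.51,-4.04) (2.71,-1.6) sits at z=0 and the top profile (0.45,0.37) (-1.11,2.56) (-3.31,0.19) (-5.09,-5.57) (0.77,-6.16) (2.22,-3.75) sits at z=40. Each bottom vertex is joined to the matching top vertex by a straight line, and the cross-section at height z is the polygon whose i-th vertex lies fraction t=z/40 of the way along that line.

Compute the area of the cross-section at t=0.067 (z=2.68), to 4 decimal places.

Area at t=0.067: 31.6295

Cross-section at t=0.067: each vertex is (1-t)·p0[i] + t·p1[i].
  v1: (1-0.067)·(1.38,2.6) + 0.067·(0.45,0.37) = (1.3177,2.4506)
  v2: (1-0.067)·(-0.26,3.8) + 0.067·(-1.11,2.56) = (-0.3170,3.7169)
  v3: (1-0.067)·(-2.66,2.28) + 0.067·(-3.31,0.19) = (-2.7035,2.1400)
  v4: (1-0.067)·(-2.95,-2.47) + 0.067·(-5.09,-5.57) = (-3.0934,-2.6777)
  v5: (1-0.067)·(1.51,-4.04) + 0.067·(0.77,-6.16) = (1.4604,-4.1820)
  v6: (1-0.067)·(2.71,-1.6) + 0.067·(2.22,-3.75) = (2.6772,-1.7441)
Shoelace sum Σ(x_i·y_{i+1} − x_{i+1}·y_i):
  i=1: 1.3177·3.7169 − -0.3170·2.4506 = +5.6745 (running +5.6745)
  i=2: -0.3170·2.1400 − -2.7035·3.7169 = +9.3706 (running +15.0451)
  i=3: -2.7035·-2.6777 − -3.0934·2.1400 = +13.8590 (running +28.9041)
  i=4: -3.0934·-4.1820 − 1.4604·-2.6777 = +16.8472 (running +45.7513)
  i=5: 1.4604·-1.7441 − 2.6772·-4.1820 = +8.6490 (running +54.4003)
  i=6: 2.6772·2.4506 − 1.3177·-1.7441 = +8.8588 (running +63.2591)
Area = |Σ|/2 = |63.2591|/2 = 31.6295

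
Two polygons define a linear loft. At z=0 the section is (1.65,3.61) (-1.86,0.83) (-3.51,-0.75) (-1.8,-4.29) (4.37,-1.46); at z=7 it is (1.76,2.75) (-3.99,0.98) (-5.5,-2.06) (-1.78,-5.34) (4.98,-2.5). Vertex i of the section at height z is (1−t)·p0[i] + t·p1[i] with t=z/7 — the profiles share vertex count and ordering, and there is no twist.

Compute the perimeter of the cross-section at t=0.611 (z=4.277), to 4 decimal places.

Cross-section at t=0.611: each vertex is (1-t)·p0[i] + t·p1[i].
  v1: (1-0.611)·(1.65,3.61) + 0.611·(1.76,2.75) = (1.7172,3.0845)
  v2: (1-0.611)·(-1.86,0.83) + 0.611·(-3.99,0.98) = (-3.1614,0.9216)
  v3: (1-0.611)·(-3.51,-0.75) + 0.611·(-5.5,-2.06) = (-4.7259,-1.5504)
  v4: (1-0.611)·(-1.8,-4.29) + 0.611·(-1.78,-5.34) = (-1.7878,-4.9315)
  v5: (1-0.611)·(4.37,-1.46) + 0.611·(4.98,-2.5) = (4.7427,-2.0954)
Perimeter = Σ |v_{i+1} − v_i|:
  edge 1→2: √(-4.8786² + -2.1629²) = 5.3366 (running 5.3366)
  edge 2→3: √(-1.5645² + -2.4721²) = 2.9255 (running 8.2621)
  edge 3→4: √(2.9381² + -3.3811²) = 4.4794 (running 12.7415)
  edge 4→5: √(6.5305² + 2.8361²) = 7.1197 (running 19.8612)
  edge 5→1: √(-3.0255² + 5.1800²) = 5.9988 (running 25.8600)
Perimeter = 25.8600

Perimeter at t=0.611: 25.8600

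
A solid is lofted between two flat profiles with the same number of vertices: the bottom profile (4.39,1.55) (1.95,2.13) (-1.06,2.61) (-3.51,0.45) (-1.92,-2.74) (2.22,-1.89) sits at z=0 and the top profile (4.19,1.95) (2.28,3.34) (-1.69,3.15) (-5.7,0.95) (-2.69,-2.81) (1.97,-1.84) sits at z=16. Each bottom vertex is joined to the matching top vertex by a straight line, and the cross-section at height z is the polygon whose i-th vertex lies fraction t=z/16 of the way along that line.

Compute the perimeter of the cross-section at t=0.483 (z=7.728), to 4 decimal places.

Perimeter at t=0.483: 22.5955

Cross-section at t=0.483: each vertex is (1-t)·p0[i] + t·p1[i].
  v1: (1-0.483)·(4.39,1.55) + 0.483·(4.19,1.95) = (4.2934,1.7432)
  v2: (1-0.483)·(1.95,2.13) + 0.483·(2.28,3.34) = (2.1094,2.7144)
  v3: (1-0.483)·(-1.06,2.61) + 0.483·(-1.69,3.15) = (-1.3643,2.8708)
  v4: (1-0.483)·(-3.51,0.45) + 0.483·(-5.7,0.95) = (-4.5678,0.6915)
  v5: (1-0.483)·(-1.92,-2.74) + 0.483·(-2.69,-2.81) = (-2.2919,-2.7738)
  v6: (1-0.483)·(2.22,-1.89) + 0.483·(1.97,-1.84) = (2.0993,-1.8659)
Perimeter = Σ |v_{i+1} − v_i|:
  edge 1→2: √(-2.1840² + 0.9712²) = 2.3902 (running 2.3902)
  edge 2→3: √(-3.4737² + 0.1564²) = 3.4772 (running 5.8674)
  edge 3→4: √(-3.2035² + -2.1793²) = 3.8745 (running 9.7419)
  edge 4→5: √(2.2759² + -3.4653²) = 4.1458 (running 13.8878)
  edge 5→6: √(4.3912² + 0.9080²) = 4.4840 (running 18.3718)
  edge 6→1: √(2.1942² + 3.6090²) = 4.2237 (running 22.5955)
Perimeter = 22.5955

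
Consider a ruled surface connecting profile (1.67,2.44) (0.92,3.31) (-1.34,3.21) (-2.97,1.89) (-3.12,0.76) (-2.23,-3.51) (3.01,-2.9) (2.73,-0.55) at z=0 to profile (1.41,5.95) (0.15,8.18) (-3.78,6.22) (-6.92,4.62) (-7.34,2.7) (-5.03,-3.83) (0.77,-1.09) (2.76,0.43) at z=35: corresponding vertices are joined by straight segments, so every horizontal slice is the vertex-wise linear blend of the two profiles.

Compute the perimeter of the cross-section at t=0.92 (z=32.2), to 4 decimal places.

Cross-section at t=0.92: each vertex is (1-t)·p0[i] + t·p1[i].
  v1: (1-0.92)·(1.67,2.44) + 0.92·(1.41,5.95) = (1.4308,5.6692)
  v2: (1-0.92)·(0.92,3.31) + 0.92·(0.15,8.18) = (0.2116,7.7904)
  v3: (1-0.92)·(-1.34,3.21) + 0.92·(-3.78,6.22) = (-3.5848,5.9792)
  v4: (1-0.92)·(-2.97,1.89) + 0.92·(-6.92,4.62) = (-6.6040,4.4016)
  v5: (1-0.92)·(-3.12,0.76) + 0.92·(-7.34,2.7) = (-7.0024,2.5448)
  v6: (1-0.92)·(-2.23,-3.51) + 0.92·(-5.03,-3.83) = (-4.8060,-3.8044)
  v7: (1-0.92)·(3.01,-2.9) + 0.92·(0.77,-1.09) = (0.9492,-1.2348)
  v8: (1-0.92)·(2.73,-0.55) + 0.92·(2.76,0.43) = (2.7576,0.3516)
Perimeter = Σ |v_{i+1} − v_i|:
  edge 1→2: √(-1.2192² + 2.1212²) = 2.4466 (running 2.4466)
  edge 2→3: √(-3.7964² + -1.8112²) = 4.2063 (running 6.6529)
  edge 3→4: √(-3.0192² + -1.5776²) = 3.4065 (running 10.0595)
  edge 4→5: √(-0.3984² + -1.8568²) = 1.8991 (running 11.9585)
  edge 5→6: √(2.1964² + -6.3492²) = 6.7184 (running 18.6769)
  edge 6→7: √(5.7552² + 2.5696²) = 6.3028 (running 24.9797)
  edge 7→8: √(1.8084² + 1.5864²) = 2.4056 (running 27.3853)
  edge 8→1: √(-1.3268² + 5.3176²) = 5.4806 (running 32.8659)
Perimeter = 32.8659

Perimeter at t=0.92: 32.8659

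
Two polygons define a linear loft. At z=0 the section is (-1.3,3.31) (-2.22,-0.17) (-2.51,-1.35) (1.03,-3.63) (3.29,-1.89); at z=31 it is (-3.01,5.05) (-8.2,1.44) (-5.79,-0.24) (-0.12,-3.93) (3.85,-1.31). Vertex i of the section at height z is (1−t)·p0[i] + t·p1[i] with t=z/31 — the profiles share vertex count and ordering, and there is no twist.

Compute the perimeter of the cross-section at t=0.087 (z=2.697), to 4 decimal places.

Cross-section at t=0.087: each vertex is (1-t)·p0[i] + t·p1[i].
  v1: (1-0.087)·(-1.3,3.31) + 0.087·(-3.01,5.05) = (-1.4488,3.4614)
  v2: (1-0.087)·(-2.22,-0.17) + 0.087·(-8.2,1.44) = (-2.7403,-0.0299)
  v3: (1-0.087)·(-2.51,-1.35) + 0.087·(-5.79,-0.24) = (-2.7954,-1.2534)
  v4: (1-0.087)·(1.03,-3.63) + 0.087·(-0.12,-3.93) = (0.9300,-3.6561)
  v5: (1-0.087)·(3.29,-1.89) + 0.087·(3.85,-1.31) = (3.3387,-1.8395)
Perimeter = Σ |v_{i+1} − v_i|:
  edge 1→2: √(-1.2915² + -3.4913²) = 3.7225 (running 3.7225)
  edge 2→3: √(-0.0551² + -1.2235²) = 1.2247 (running 4.9473)
  edge 3→4: √(3.7253² + -2.4027²) = 4.4329 (running 9.3802)
  edge 4→5: √(2.4088² + 1.8166²) = 3.0170 (running 12.3971)
  edge 5→1: √(-4.7875² + 5.3009²) = 7.1428 (running 19.5400)
Perimeter = 19.5400

Perimeter at t=0.087: 19.5400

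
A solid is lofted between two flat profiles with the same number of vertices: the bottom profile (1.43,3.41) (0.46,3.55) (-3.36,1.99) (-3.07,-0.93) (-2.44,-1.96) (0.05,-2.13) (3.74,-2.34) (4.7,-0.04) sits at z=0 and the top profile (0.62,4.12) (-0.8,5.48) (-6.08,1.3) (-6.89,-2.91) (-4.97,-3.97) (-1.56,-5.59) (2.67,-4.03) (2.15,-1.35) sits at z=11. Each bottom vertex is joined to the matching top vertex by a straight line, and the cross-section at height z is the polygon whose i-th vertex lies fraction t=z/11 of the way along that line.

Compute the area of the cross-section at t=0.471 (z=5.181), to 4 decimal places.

Area at t=0.471: 49.2040

Cross-section at t=0.471: each vertex is (1-t)·p0[i] + t·p1[i].
  v1: (1-0.471)·(1.43,3.41) + 0.471·(0.62,4.12) = (1.0485,3.7444)
  v2: (1-0.471)·(0.46,3.55) + 0.471·(-0.8,5.48) = (-0.1335,4.4590)
  v3: (1-0.471)·(-3.36,1.99) + 0.471·(-6.08,1.3) = (-4.6411,1.6650)
  v4: (1-0.471)·(-3.07,-0.93) + 0.471·(-6.89,-2.91) = (-4.8692,-1.8626)
  v5: (1-0.471)·(-2.44,-1.96) + 0.471·(-4.97,-3.97) = (-3.6316,-2.9067)
  v6: (1-0.471)·(0.05,-2.13) + 0.471·(-1.56,-5.59) = (-0.7083,-3.7597)
  v7: (1-0.471)·(3.74,-2.34) + 0.471·(2.67,-4.03) = (3.2360,-3.1360)
  v8: (1-0.471)·(4.7,-0.04) + 0.471·(2.15,-1.35) = (3.4990,-0.6570)
Shoelace sum Σ(x_i·y_{i+1} − x_{i+1}·y_i):
  i=1: 1.0485·4.4590 − -0.1335·3.7444 = +5.1750 (running +5.1750)
  i=2: -0.1335·1.6650 − -4.6411·4.4590 = +20.4727 (running +25.6477)
  i=3: -4.6411·-1.8626 − -4.8692·1.6650 = +16.7518 (running +42.3994)
  i=4: -4.8692·-2.9067 − -3.6316·-1.8626 = +7.3892 (running +49.7886)
  i=5: -3.6316·-3.7597 − -0.7083·-2.9067 = +11.5948 (running +61.3835)
  i=6: -0.7083·-3.1360 − 3.2360·-3.7597 = +14.3876 (running +75.7711)
  i=7: 3.2360·-0.6570 − 3.4990·-3.1360 = +8.8466 (running +84.6177)
  i=8: 3.4990·3.7444 − 1.0485·-0.6570 = +13.7904 (running +98.4080)
Area = |Σ|/2 = |98.4080|/2 = 49.2040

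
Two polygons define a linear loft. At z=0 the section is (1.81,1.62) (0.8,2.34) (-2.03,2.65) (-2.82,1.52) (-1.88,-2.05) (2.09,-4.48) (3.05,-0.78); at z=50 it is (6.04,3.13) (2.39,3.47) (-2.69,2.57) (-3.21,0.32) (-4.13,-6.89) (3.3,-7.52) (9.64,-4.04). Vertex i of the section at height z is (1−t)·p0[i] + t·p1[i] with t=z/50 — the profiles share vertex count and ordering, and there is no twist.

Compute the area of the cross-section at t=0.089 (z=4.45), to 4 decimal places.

Area at t=0.089: 32.4313

Cross-section at t=0.089: each vertex is (1-t)·p0[i] + t·p1[i].
  v1: (1-0.089)·(1.81,1.62) + 0.089·(6.04,3.13) = (2.1865,1.7544)
  v2: (1-0.089)·(0.8,2.34) + 0.089·(2.39,3.47) = (0.9415,2.4406)
  v3: (1-0.089)·(-2.03,2.65) + 0.089·(-2.69,2.57) = (-2.0887,2.6429)
  v4: (1-0.089)·(-2.82,1.52) + 0.089·(-3.21,0.32) = (-2.8547,1.4132)
  v5: (1-0.089)·(-1.88,-2.05) + 0.089·(-4.13,-6.89) = (-2.0802,-2.4808)
  v6: (1-0.089)·(2.09,-4.48) + 0.089·(3.3,-7.52) = (2.1977,-4.7506)
  v7: (1-0.089)·(3.05,-0.78) + 0.089·(9.64,-4.04) = (3.6365,-1.0701)
Shoelace sum Σ(x_i·y_{i+1} − x_{i+1}·y_i):
  i=1: 2.1865·2.4406 − 0.9415·1.7544 = +3.6845 (running +3.6845)
  i=2: 0.9415·2.6429 − -2.0887·2.4406 = +7.5860 (running +11.2705)
  i=3: -2.0887·1.4132 − -2.8547·2.6429 = +4.5928 (running +15.8633)
  i=4: -2.8547·-2.4808 − -2.0802·1.4132 = +10.0217 (running +25.8850)
  i=5: -2.0802·-4.7506 − 2.1977·-2.4808 = +15.3343 (running +41.2193)
  i=6: 2.1977·-1.0701 − 3.6365·-4.7506 = +14.9236 (running +56.1429)
  i=7: 3.6365·1.7544 − 2.1865·-1.0701 = +8.7197 (running +64.8626)
Area = |Σ|/2 = |64.8626|/2 = 32.4313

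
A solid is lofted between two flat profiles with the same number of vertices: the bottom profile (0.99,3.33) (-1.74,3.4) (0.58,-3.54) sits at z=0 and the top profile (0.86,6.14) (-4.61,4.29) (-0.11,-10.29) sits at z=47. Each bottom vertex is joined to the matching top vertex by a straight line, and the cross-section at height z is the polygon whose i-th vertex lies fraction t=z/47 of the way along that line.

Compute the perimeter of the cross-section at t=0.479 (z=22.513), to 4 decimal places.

Cross-section at t=0.479: each vertex is (1-t)·p0[i] + t·p1[i].
  v1: (1-0.479)·(0.99,3.33) + 0.479·(0.86,6.14) = (0.9277,4.6760)
  v2: (1-0.479)·(-1.74,3.4) + 0.479·(-4.61,4.29) = (-3.1147,3.8263)
  v3: (1-0.479)·(0.58,-3.54) + 0.479·(-0.11,-10.29) = (0.2495,-6.7732)
Perimeter = Σ |v_{i+1} − v_i|:
  edge 1→2: √(-4.0425² + -0.8497²) = 4.1308 (running 4.1308)
  edge 2→3: √(3.3642² + -10.5996²) = 11.1206 (running 15.2514)
  edge 3→1: √(0.6782² + 11.4492²) = 11.4693 (running 26.7207)
Perimeter = 26.7207

Perimeter at t=0.479: 26.7207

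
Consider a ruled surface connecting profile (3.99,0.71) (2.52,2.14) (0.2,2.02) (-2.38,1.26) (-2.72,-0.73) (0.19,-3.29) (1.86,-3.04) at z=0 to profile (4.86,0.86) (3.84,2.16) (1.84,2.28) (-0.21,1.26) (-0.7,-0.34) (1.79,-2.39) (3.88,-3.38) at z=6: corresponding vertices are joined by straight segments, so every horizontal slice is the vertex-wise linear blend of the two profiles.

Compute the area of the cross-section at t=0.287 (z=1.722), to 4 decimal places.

Area at t=0.287: 23.6224

Cross-section at t=0.287: each vertex is (1-t)·p0[i] + t·p1[i].
  v1: (1-0.287)·(3.99,0.71) + 0.287·(4.86,0.86) = (4.2397,0.7530)
  v2: (1-0.287)·(2.52,2.14) + 0.287·(3.84,2.16) = (2.8988,2.1457)
  v3: (1-0.287)·(0.2,2.02) + 0.287·(1.84,2.28) = (0.6707,2.0946)
  v4: (1-0.287)·(-2.38,1.26) + 0.287·(-0.21,1.26) = (-1.7572,1.2600)
  v5: (1-0.287)·(-2.72,-0.73) + 0.287·(-0.7,-0.34) = (-2.1403,-0.6181)
  v6: (1-0.287)·(0.19,-3.29) + 0.287·(1.79,-2.39) = (0.6492,-3.0317)
  v7: (1-0.287)·(1.86,-3.04) + 0.287·(3.88,-3.38) = (2.4397,-3.1376)
Shoelace sum Σ(x_i·y_{i+1} − x_{i+1}·y_i):
  i=1: 4.2397·2.1457 − 2.8988·0.7530 = +6.9143 (running +6.9143)
  i=2: 2.8988·2.0946 − 0.6707·2.1457 = +4.6329 (running +11.5472)
  i=3: 0.6707·1.2600 − -1.7572·2.0946 = +4.5257 (running +16.0729)
  i=4: -1.7572·-0.6181 − -2.1403·1.2600 = +3.7828 (running +19.8557)
  i=5: -2.1403·-3.0317 − 0.6492·-0.6181 = +6.8899 (running +26.7456)
  i=6: 0.6492·-3.1376 − 2.4397·-3.0317 = +5.3596 (running +32.1052)
  i=7: 2.4397·0.7530 − 4.2397·-3.1376 = +15.1396 (running +47.2448)
Area = |Σ|/2 = |47.2448|/2 = 23.6224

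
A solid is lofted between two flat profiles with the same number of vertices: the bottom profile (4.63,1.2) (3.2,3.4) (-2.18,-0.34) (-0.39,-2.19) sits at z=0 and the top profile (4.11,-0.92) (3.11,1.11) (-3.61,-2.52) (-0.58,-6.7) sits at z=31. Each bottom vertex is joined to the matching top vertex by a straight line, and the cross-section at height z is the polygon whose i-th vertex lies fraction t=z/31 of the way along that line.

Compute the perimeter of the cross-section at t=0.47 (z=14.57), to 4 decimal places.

Perimeter at t=0.47: 19.9194

Cross-section at t=0.47: each vertex is (1-t)·p0[i] + t·p1[i].
  v1: (1-0.47)·(4.63,1.2) + 0.47·(4.11,-0.92) = (4.3856,0.2036)
  v2: (1-0.47)·(3.2,3.4) + 0.47·(3.11,1.11) = (3.1577,2.3237)
  v3: (1-0.47)·(-2.18,-0.34) + 0.47·(-3.61,-2.52) = (-2.8521,-1.3646)
  v4: (1-0.47)·(-0.39,-2.19) + 0.47·(-0.58,-6.7) = (-0.4793,-4.3097)
Perimeter = Σ |v_{i+1} − v_i|:
  edge 1→2: √(-1.2279² + 2.1201²) = 2.4500 (running 2.4500)
  edge 2→3: √(-6.0098² + -3.6883²) = 7.0513 (running 9.5013)
  edge 3→4: √(2.3728² + -2.9451²) = 3.7820 (running 13.2834)
  edge 4→1: √(4.8649² + 4.5133²) = 6.6360 (running 19.9194)
Perimeter = 19.9194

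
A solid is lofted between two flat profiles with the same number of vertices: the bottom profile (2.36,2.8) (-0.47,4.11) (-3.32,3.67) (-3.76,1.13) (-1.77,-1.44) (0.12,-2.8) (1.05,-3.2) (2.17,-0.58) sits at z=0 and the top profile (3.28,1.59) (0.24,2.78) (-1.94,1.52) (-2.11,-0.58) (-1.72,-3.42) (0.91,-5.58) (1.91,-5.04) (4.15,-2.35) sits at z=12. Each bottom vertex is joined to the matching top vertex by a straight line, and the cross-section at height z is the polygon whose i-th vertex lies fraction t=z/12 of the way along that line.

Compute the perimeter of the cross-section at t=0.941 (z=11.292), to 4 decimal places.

Cross-section at t=0.941: each vertex is (1-t)·p0[i] + t·p1[i].
  v1: (1-0.941)·(2.36,2.8) + 0.941·(3.28,1.59) = (3.2257,1.6614)
  v2: (1-0.941)·(-0.47,4.11) + 0.941·(0.24,2.78) = (0.1981,2.8585)
  v3: (1-0.941)·(-3.32,3.67) + 0.941·(-1.94,1.52) = (-2.0214,1.6469)
  v4: (1-0.941)·(-3.76,1.13) + 0.941·(-2.11,-0.58) = (-2.2073,-0.4791)
  v5: (1-0.941)·(-1.77,-1.44) + 0.941·(-1.72,-3.42) = (-1.7229,-3.3032)
  v6: (1-0.941)·(0.12,-2.8) + 0.941·(0.91,-5.58) = (0.8634,-5.4160)
  v7: (1-0.941)·(1.05,-3.2) + 0.941·(1.91,-5.04) = (1.8593,-4.9314)
  v8: (1-0.941)·(2.17,-0.58) + 0.941·(4.15,-2.35) = (4.0332,-2.2456)
Perimeter = Σ |v_{i+1} − v_i|:
  edge 1→2: √(-3.0276² + 1.1971²) = 3.2557 (running 3.2557)
  edge 2→3: √(-2.2195² + -1.2116²) = 2.5287 (running 5.7844)
  edge 3→4: √(-0.1859² + -2.1260²) = 2.1341 (running 7.9185)
  edge 4→5: √(0.4844² + -2.8241²) = 2.8653 (running 10.7838)
  edge 5→6: √(2.5863² + -2.1128²) = 3.3396 (running 14.1234)
  edge 6→7: √(0.9959² + 0.4845²) = 1.1075 (running 15.2309)
  edge 7→8: √(2.1739² + 2.6859²) = 3.4554 (running 18.6863)
  edge 8→1: √(-0.8075² + 3.9070²) = 3.9895 (running 22.6758)
Perimeter = 22.6758

Perimeter at t=0.941: 22.6758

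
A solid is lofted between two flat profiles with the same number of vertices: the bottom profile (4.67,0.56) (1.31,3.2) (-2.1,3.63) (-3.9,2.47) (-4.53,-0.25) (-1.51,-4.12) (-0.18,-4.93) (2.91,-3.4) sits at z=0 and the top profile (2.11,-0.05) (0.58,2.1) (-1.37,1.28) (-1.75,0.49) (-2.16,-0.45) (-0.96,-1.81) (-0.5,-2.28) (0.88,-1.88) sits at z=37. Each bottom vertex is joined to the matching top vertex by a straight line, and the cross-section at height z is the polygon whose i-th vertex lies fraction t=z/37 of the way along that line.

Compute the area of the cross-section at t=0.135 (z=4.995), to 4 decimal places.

Area at t=0.135: 44.8751

Cross-section at t=0.135: each vertex is (1-t)·p0[i] + t·p1[i].
  v1: (1-0.135)·(4.67,0.56) + 0.135·(2.11,-0.05) = (4.3244,0.4777)
  v2: (1-0.135)·(1.31,3.2) + 0.135·(0.58,2.1) = (1.2115,3.0515)
  v3: (1-0.135)·(-2.1,3.63) + 0.135·(-1.37,1.28) = (-2.0015,3.3127)
  v4: (1-0.135)·(-3.9,2.47) + 0.135·(-1.75,0.49) = (-3.6098,2.2027)
  v5: (1-0.135)·(-4.53,-0.25) + 0.135·(-2.16,-0.45) = (-4.2100,-0.2770)
  v6: (1-0.135)·(-1.51,-4.12) + 0.135·(-0.96,-1.81) = (-1.4357,-3.8081)
  v7: (1-0.135)·(-0.18,-4.93) + 0.135·(-0.5,-2.28) = (-0.2232,-4.5723)
  v8: (1-0.135)·(2.91,-3.4) + 0.135·(0.88,-1.88) = (2.6359,-3.1948)
Shoelace sum Σ(x_i·y_{i+1} − x_{i+1}·y_i):
  i=1: 4.3244·3.0515 − 1.2115·0.4777 = +12.6173 (running +12.6173)
  i=2: 1.2115·3.3127 − -2.0015·3.0515 = +10.1207 (running +22.7379)
  i=3: -2.0015·2.2027 − -3.6098·3.3127 = +7.5496 (running +30.2875)
  i=4: -3.6098·-0.2770 − -4.2100·2.2027 = +10.2734 (running +40.5609)
  i=5: -4.2100·-3.8081 − -1.4357·-0.2770 = +15.6348 (running +56.1957)
  i=6: -1.4357·-4.5723 − -0.2232·-3.8081 = +5.7146 (running +61.9103)
  i=7: -0.2232·-3.1948 − 2.6359·-4.5723 = +12.7653 (running +74.6756)
  i=8: 2.6359·0.4777 − 4.3244·-3.1948 = +15.0747 (running +89.7503)
Area = |Σ|/2 = |89.7503|/2 = 44.8751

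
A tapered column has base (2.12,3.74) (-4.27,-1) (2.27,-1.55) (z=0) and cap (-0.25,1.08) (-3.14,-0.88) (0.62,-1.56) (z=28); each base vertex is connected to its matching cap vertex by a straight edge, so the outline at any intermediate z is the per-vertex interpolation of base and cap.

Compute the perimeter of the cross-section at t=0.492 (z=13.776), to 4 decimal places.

Cross-section at t=0.492: each vertex is (1-t)·p0[i] + t·p1[i].
  v1: (1-0.492)·(2.12,3.74) + 0.492·(-0.25,1.08) = (0.9540,2.4313)
  v2: (1-0.492)·(-4.27,-1) + 0.492·(-3.14,-0.88) = (-3.7140,-0.9410)
  v3: (1-0.492)·(2.27,-1.55) + 0.492·(0.62,-1.56) = (1.4582,-1.5549)
Perimeter = Σ |v_{i+1} − v_i|:
  edge 1→2: √(-4.6680² + -3.3722²) = 5.7587 (running 5.7587)
  edge 2→3: √(5.1722² + -0.6140²) = 5.2086 (running 10.9672)
  edge 3→1: √(-0.5042² + 3.9862²) = 4.0180 (running 14.9852)
Perimeter = 14.9852

Perimeter at t=0.492: 14.9852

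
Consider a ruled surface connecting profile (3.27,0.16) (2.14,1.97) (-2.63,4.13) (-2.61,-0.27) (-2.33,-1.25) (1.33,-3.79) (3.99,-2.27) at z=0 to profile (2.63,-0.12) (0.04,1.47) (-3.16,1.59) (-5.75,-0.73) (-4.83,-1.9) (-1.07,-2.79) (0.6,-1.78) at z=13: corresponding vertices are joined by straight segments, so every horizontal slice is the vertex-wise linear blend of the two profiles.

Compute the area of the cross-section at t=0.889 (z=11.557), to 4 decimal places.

Cross-section at t=0.889: each vertex is (1-t)·p0[i] + t·p1[i].
  v1: (1-0.889)·(3.27,0.16) + 0.889·(2.63,-0.12) = (2.7010,-0.0889)
  v2: (1-0.889)·(2.14,1.97) + 0.889·(0.04,1.47) = (0.2731,1.5255)
  v3: (1-0.889)·(-2.63,4.13) + 0.889·(-3.16,1.59) = (-3.1012,1.8719)
  v4: (1-0.889)·(-2.61,-0.27) + 0.889·(-5.75,-0.73) = (-5.4015,-0.6789)
  v5: (1-0.889)·(-2.33,-1.25) + 0.889·(-4.83,-1.9) = (-4.5525,-1.8278)
  v6: (1-0.889)·(1.33,-3.79) + 0.889·(-1.07,-2.79) = (-0.8036,-2.9010)
  v7: (1-0.889)·(3.99,-2.27) + 0.889·(0.6,-1.78) = (0.9763,-1.8344)
Shoelace sum Σ(x_i·y_{i+1} − x_{i+1}·y_i):
  i=1: 2.7010·1.5255 − 0.2731·-0.0889 = +4.1447 (running +4.1447)
  i=2: 0.2731·1.8719 − -3.1012·1.5255 = +5.2421 (running +9.3868)
  i=3: -3.1012·-0.6789 − -5.4015·1.8719 = +12.2167 (running +21.6035)
  i=4: -5.4015·-1.8278 − -4.5525·-0.6789 = +6.7822 (running +28.3857)
  i=5: -4.5525·-2.9010 − -0.8036·-1.8278 = +11.7379 (running +40.1236)
  i=6: -0.8036·-1.8344 − 0.9763·-2.9010 = +4.3063 (running +44.4300)
  i=7: 0.9763·-0.0889 − 2.7010·-1.8344 = +4.8679 (running +49.2979)
Area = |Σ|/2 = |49.2979|/2 = 24.6490

Area at t=0.889: 24.6490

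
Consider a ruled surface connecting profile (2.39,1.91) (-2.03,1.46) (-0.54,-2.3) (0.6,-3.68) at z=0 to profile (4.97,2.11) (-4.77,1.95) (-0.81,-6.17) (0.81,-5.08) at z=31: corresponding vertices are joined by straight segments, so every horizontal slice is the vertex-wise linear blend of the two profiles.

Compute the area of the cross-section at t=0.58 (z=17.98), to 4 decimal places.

Cross-section at t=0.58: each vertex is (1-t)·p0[i] + t·p1[i].
  v1: (1-0.58)·(2.39,1.91) + 0.58·(4.97,2.11) = (3.8864,2.0260)
  v2: (1-0.58)·(-2.03,1.46) + 0.58·(-4.77,1.95) = (-3.6192,1.7442)
  v3: (1-0.58)·(-0.54,-2.3) + 0.58·(-0.81,-6.17) = (-0.6966,-4.5446)
  v4: (1-0.58)·(0.6,-3.68) + 0.58·(0.81,-5.08) = (0.7218,-4.4920)
Shoelace sum Σ(x_i·y_{i+1} − x_{i+1}·y_i):
  i=1: 3.8864·1.7442 − -3.6192·2.0260 = +14.1112 (running +14.1112)
  i=2: -3.6192·-4.5446 − -0.6966·1.7442 = +17.6628 (running +31.7740)
  i=3: -0.6966·-4.4920 − 0.7218·-4.5446 = +6.4094 (running +38.1834)
  i=4: 0.7218·2.0260 − 3.8864·-4.4920 = +18.9201 (running +57.1035)
Area = |Σ|/2 = |57.1035|/2 = 28.5517

Area at t=0.58: 28.5517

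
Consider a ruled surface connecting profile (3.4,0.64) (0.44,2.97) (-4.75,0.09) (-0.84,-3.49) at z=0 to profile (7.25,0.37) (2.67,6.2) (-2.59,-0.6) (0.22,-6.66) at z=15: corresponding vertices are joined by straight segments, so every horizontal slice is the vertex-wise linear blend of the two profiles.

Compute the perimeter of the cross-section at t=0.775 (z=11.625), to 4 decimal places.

Perimeter at t=0.775: 29.8109

Cross-section at t=0.775: each vertex is (1-t)·p0[i] + t·p1[i].
  v1: (1-0.775)·(3.4,0.64) + 0.775·(7.25,0.37) = (6.3838,0.4307)
  v2: (1-0.775)·(0.44,2.97) + 0.775·(2.67,6.2) = (2.1683,5.4733)
  v3: (1-0.775)·(-4.75,0.09) + 0.775·(-2.59,-0.6) = (-3.0760,-0.4447)
  v4: (1-0.775)·(-0.84,-3.49) + 0.775·(0.22,-6.66) = (-0.0185,-5.9467)
Perimeter = Σ |v_{i+1} − v_i|:
  edge 1→2: √(-4.2155² + 5.0425²) = 6.5725 (running 6.5725)
  edge 2→3: √(-5.2442² + -5.9180²) = 7.9073 (running 14.4797)
  edge 3→4: √(3.0575² + -5.5020²) = 6.2945 (running 20.7742)
  edge 4→1: √(6.4023² + 6.3775²) = 9.0367 (running 29.8109)
Perimeter = 29.8109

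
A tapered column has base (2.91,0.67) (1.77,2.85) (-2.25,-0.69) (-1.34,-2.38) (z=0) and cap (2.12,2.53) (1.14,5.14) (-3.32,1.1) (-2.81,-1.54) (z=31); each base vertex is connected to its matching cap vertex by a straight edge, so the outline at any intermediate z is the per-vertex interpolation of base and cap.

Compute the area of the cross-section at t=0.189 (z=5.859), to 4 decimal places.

Area at t=0.189: 12.1017

Cross-section at t=0.189: each vertex is (1-t)·p0[i] + t·p1[i].
  v1: (1-0.189)·(2.91,0.67) + 0.189·(2.12,2.53) = (2.7607,1.0215)
  v2: (1-0.189)·(1.77,2.85) + 0.189·(1.14,5.14) = (1.6509,3.2828)
  v3: (1-0.189)·(-2.25,-0.69) + 0.189·(-3.32,1.1) = (-2.4522,-0.3517)
  v4: (1-0.189)·(-1.34,-2.38) + 0.189·(-2.81,-1.54) = (-1.6178,-2.2212)
Shoelace sum Σ(x_i·y_{i+1} − x_{i+1}·y_i):
  i=1: 2.7607·3.2828 − 1.6509·1.0215 = +7.3763 (running +7.3763)
  i=2: 1.6509·-0.3517 − -2.4522·3.2828 = +7.4696 (running +14.8459)
  i=3: -2.4522·-2.2212 − -1.6178·-0.3517 = +4.8780 (running +19.7239)
  i=4: -1.6178·1.0215 − 2.7607·-2.2212 = +4.4795 (running +24.2034)
Area = |Σ|/2 = |24.2034|/2 = 12.1017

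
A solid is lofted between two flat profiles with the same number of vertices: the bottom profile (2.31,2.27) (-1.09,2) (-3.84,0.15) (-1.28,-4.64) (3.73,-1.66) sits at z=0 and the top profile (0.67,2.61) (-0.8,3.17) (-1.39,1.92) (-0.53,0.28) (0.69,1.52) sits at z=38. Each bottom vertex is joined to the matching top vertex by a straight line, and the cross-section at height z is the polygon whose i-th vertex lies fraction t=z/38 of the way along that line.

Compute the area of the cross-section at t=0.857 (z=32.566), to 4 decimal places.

Cross-section at t=0.857: each vertex is (1-t)·p0[i] + t·p1[i].
  v1: (1-0.857)·(2.31,2.27) + 0.857·(0.67,2.61) = (0.9045,2.5614)
  v2: (1-0.857)·(-1.09,2) + 0.857·(-0.8,3.17) = (-0.8415,3.0027)
  v3: (1-0.857)·(-3.84,0.15) + 0.857·(-1.39,1.92) = (-1.7403,1.6669)
  v4: (1-0.857)·(-1.28,-4.64) + 0.857·(-0.53,0.28) = (-0.6373,-0.4236)
  v5: (1-0.857)·(3.73,-1.66) + 0.857·(0.69,1.52) = (1.1247,1.0653)
Shoelace sum Σ(x_i·y_{i+1} − x_{i+1}·y_i):
  i=1: 0.9045·3.0027 − -0.8415·2.5614 = +4.8713 (running +4.8713)
  i=2: -0.8415·1.6669 − -1.7403·3.0027 = +3.8231 (running +8.6944)
  i=3: -1.7403·-0.4236 − -0.6373·1.6669 = +1.7994 (running +10.4938)
  i=4: -0.6373·1.0653 − 1.1247·-0.4236 = -0.2025 (running +10.2913)
  i=5: 1.1247·2.5614 − 0.9045·1.0653 = +1.9173 (running +12.2086)
Area = |Σ|/2 = |12.2086|/2 = 6.1043

Area at t=0.857: 6.1043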